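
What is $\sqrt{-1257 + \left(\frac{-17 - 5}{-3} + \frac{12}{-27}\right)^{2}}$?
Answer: $\frac{i \sqrt{97973}}{9} \approx 34.779 i$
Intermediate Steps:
$\sqrt{-1257 + \left(\frac{-17 - 5}{-3} + \frac{12}{-27}\right)^{2}} = \sqrt{-1257 + \left(\left(-22\right) \left(- \frac{1}{3}\right) + 12 \left(- \frac{1}{27}\right)\right)^{2}} = \sqrt{-1257 + \left(\frac{22}{3} - \frac{4}{9}\right)^{2}} = \sqrt{-1257 + \left(\frac{62}{9}\right)^{2}} = \sqrt{-1257 + \frac{3844}{81}} = \sqrt{- \frac{97973}{81}} = \frac{i \sqrt{97973}}{9}$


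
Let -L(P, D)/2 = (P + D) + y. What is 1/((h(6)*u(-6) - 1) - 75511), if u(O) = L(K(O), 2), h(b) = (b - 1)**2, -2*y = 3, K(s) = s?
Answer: -1/75237 ≈ -1.3291e-5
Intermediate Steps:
y = -3/2 (y = -1/2*3 = -3/2 ≈ -1.5000)
h(b) = (-1 + b)**2
L(P, D) = 3 - 2*D - 2*P (L(P, D) = -2*((P + D) - 3/2) = -2*((D + P) - 3/2) = -2*(-3/2 + D + P) = 3 - 2*D - 2*P)
u(O) = -1 - 2*O (u(O) = 3 - 2*2 - 2*O = 3 - 4 - 2*O = -1 - 2*O)
1/((h(6)*u(-6) - 1) - 75511) = 1/(((-1 + 6)**2*(-1 - 2*(-6)) - 1) - 75511) = 1/((5**2*(-1 + 12) - 1) - 75511) = 1/((25*11 - 1) - 75511) = 1/((275 - 1) - 75511) = 1/(274 - 75511) = 1/(-75237) = -1/75237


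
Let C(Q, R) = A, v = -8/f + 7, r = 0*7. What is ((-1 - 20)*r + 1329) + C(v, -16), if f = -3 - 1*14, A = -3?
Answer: 1326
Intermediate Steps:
f = -17 (f = -3 - 14 = -17)
r = 0
v = 127/17 (v = -8/(-17) + 7 = -8*(-1/17) + 7 = 8/17 + 7 = 127/17 ≈ 7.4706)
C(Q, R) = -3
((-1 - 20)*r + 1329) + C(v, -16) = ((-1 - 20)*0 + 1329) - 3 = (-21*0 + 1329) - 3 = (0 + 1329) - 3 = 1329 - 3 = 1326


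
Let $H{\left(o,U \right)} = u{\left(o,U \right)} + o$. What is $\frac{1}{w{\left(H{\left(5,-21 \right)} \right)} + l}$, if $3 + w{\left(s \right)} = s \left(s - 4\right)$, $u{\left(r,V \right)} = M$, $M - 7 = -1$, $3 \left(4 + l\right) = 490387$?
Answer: $\frac{3}{490597} \approx 6.115 \cdot 10^{-6}$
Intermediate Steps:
$l = \frac{490375}{3}$ ($l = -4 + \frac{1}{3} \cdot 490387 = -4 + \frac{490387}{3} = \frac{490375}{3} \approx 1.6346 \cdot 10^{5}$)
$M = 6$ ($M = 7 - 1 = 6$)
$u{\left(r,V \right)} = 6$
$H{\left(o,U \right)} = 6 + o$
$w{\left(s \right)} = -3 + s \left(-4 + s\right)$ ($w{\left(s \right)} = -3 + s \left(s - 4\right) = -3 + s \left(-4 + s\right)$)
$\frac{1}{w{\left(H{\left(5,-21 \right)} \right)} + l} = \frac{1}{\left(-3 + \left(6 + 5\right)^{2} - 4 \left(6 + 5\right)\right) + \frac{490375}{3}} = \frac{1}{\left(-3 + 11^{2} - 44\right) + \frac{490375}{3}} = \frac{1}{\left(-3 + 121 - 44\right) + \frac{490375}{3}} = \frac{1}{74 + \frac{490375}{3}} = \frac{1}{\frac{490597}{3}} = \frac{3}{490597}$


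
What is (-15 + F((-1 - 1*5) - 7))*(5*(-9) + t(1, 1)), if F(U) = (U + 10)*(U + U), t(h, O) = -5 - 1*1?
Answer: -3213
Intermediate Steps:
t(h, O) = -6 (t(h, O) = -5 - 1 = -6)
F(U) = 2*U*(10 + U) (F(U) = (10 + U)*(2*U) = 2*U*(10 + U))
(-15 + F((-1 - 1*5) - 7))*(5*(-9) + t(1, 1)) = (-15 + 2*((-1 - 1*5) - 7)*(10 + ((-1 - 1*5) - 7)))*(5*(-9) - 6) = (-15 + 2*((-1 - 5) - 7)*(10 + ((-1 - 5) - 7)))*(-45 - 6) = (-15 + 2*(-6 - 7)*(10 + (-6 - 7)))*(-51) = (-15 + 2*(-13)*(10 - 13))*(-51) = (-15 + 2*(-13)*(-3))*(-51) = (-15 + 78)*(-51) = 63*(-51) = -3213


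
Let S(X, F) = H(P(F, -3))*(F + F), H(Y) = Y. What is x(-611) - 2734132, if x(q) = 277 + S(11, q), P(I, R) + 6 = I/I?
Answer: -2727745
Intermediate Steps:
P(I, R) = -5 (P(I, R) = -6 + I/I = -6 + 1 = -5)
S(X, F) = -10*F (S(X, F) = -5*(F + F) = -10*F)
x(q) = 277 - 10*q
x(-611) - 2734132 = (277 - 10*(-611)) - 2734132 = (277 + 6110) - 2734132 = 6387 - 2734132 = -2727745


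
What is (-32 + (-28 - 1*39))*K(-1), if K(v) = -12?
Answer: 1188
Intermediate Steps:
(-32 + (-28 - 1*39))*K(-1) = (-32 + (-28 - 1*39))*(-12) = (-32 + (-28 - 39))*(-12) = (-32 - 67)*(-12) = -99*(-12) = 1188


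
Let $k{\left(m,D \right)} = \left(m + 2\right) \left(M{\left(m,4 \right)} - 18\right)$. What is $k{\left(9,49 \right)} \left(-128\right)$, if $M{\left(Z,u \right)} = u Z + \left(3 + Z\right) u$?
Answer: $-92928$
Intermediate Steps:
$M{\left(Z,u \right)} = Z u + u \left(3 + Z\right)$
$k{\left(m,D \right)} = \left(-6 + 8 m\right) \left(2 + m\right)$ ($k{\left(m,D \right)} = \left(m + 2\right) \left(4 \left(3 + 2 m\right) - 18\right) = \left(2 + m\right) \left(\left(12 + 8 m\right) - 18\right) = \left(2 + m\right) \left(-6 + 8 m\right) = \left(-6 + 8 m\right) \left(2 + m\right)$)
$k{\left(9,49 \right)} \left(-128\right) = \left(-12 + 8 \cdot 9^{2} + 10 \cdot 9\right) \left(-128\right) = \left(-12 + 8 \cdot 81 + 90\right) \left(-128\right) = \left(-12 + 648 + 90\right) \left(-128\right) = 726 \left(-128\right) = -92928$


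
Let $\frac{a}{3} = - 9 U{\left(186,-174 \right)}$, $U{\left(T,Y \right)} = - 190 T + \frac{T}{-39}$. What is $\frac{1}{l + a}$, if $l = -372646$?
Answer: $\frac{13}{7561616} \approx 1.7192 \cdot 10^{-6}$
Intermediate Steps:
$U{\left(T,Y \right)} = - \frac{7411 T}{39}$ ($U{\left(T,Y \right)} = - 190 T + T \left(- \frac{1}{39}\right) = - 190 T - \frac{T}{39} = - \frac{7411 T}{39}$)
$a = \frac{12406014}{13}$ ($a = 3 \left(- 9 \left(\left(- \frac{7411}{39}\right) 186\right)\right) = 3 \left(\left(-9\right) \left(- \frac{459482}{13}\right)\right) = 3 \cdot \frac{4135338}{13} = \frac{12406014}{13} \approx 9.5431 \cdot 10^{5}$)
$\frac{1}{l + a} = \frac{1}{-372646 + \frac{12406014}{13}} = \frac{1}{\frac{7561616}{13}} = \frac{13}{7561616}$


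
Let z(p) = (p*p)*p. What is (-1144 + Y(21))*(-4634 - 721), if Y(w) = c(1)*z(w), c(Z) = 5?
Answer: -241837155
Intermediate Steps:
z(p) = p³ (z(p) = p²*p = p³)
Y(w) = 5*w³
(-1144 + Y(21))*(-4634 - 721) = (-1144 + 5*21³)*(-4634 - 721) = (-1144 + 5*9261)*(-5355) = (-1144 + 46305)*(-5355) = 45161*(-5355) = -241837155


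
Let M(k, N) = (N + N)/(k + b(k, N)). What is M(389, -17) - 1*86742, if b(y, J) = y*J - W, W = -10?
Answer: -269507377/3107 ≈ -86742.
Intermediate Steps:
b(y, J) = 10 + J*y (b(y, J) = y*J - 1*(-10) = J*y + 10 = 10 + J*y)
M(k, N) = 2*N/(10 + k + N*k) (M(k, N) = (N + N)/(k + (10 + N*k)) = (2*N)/(10 + k + N*k) = 2*N/(10 + k + N*k))
M(389, -17) - 1*86742 = 2*(-17)/(10 + 389 - 17*389) - 1*86742 = 2*(-17)/(10 + 389 - 6613) - 86742 = 2*(-17)/(-6214) - 86742 = 2*(-17)*(-1/6214) - 86742 = 17/3107 - 86742 = -269507377/3107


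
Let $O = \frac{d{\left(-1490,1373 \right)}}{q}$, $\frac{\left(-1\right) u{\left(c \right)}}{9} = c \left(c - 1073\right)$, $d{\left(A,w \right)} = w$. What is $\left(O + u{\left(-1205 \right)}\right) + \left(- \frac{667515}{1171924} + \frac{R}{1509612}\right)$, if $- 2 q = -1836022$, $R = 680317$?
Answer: $- \frac{14838474809481874120237}{600628568934117} \approx -2.4705 \cdot 10^{7}$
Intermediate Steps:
$u{\left(c \right)} = - 9 c \left(-1073 + c\right)$ ($u{\left(c \right)} = - 9 c \left(c - 1073\right) = - 9 c \left(-1073 + c\right)$)
$q = 918011$ ($q = \left(- \frac{1}{2}\right) \left(-1836022\right) = 918011$)
$O = \frac{1373}{918011} \approx 0.0014956$
$\left(O + u{\left(-1205 \right)}\right) + \left(- \frac{667515}{1171924} + \frac{R}{1509612}\right) = \left(\frac{1373}{918011} + 9 \left(-1205\right) \left(1073 - -1205\right)\right) + \left(- \frac{667515}{1171924} + \frac{680317}{1509612}\right) = \left(\frac{1373}{918011} + 9 \left(-1205\right) \left(1073 + 1205\right)\right) + \left(\left(-667515\right) \frac{1}{1171924} + 680317 \cdot \frac{1}{1509612}\right) = \left(\frac{1373}{918011} + 9 \left(-1205\right) 2278\right) + \left(- \frac{667515}{1171924} + \frac{680317}{1509612}\right) = \left(\frac{1373}{918011} - 24704910\right) - \frac{77813918}{654271647} = - \frac{22679379132637}{918011} - \frac{77813918}{654271647} = - \frac{14838474809481874120237}{600628568934117}$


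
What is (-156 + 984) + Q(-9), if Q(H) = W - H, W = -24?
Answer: 813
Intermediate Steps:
Q(H) = -24 - H
(-156 + 984) + Q(-9) = (-156 + 984) + (-24 - 1*(-9)) = 828 + (-24 + 9) = 828 - 15 = 813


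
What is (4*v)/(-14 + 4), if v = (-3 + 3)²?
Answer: 0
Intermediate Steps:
v = 0 (v = 0² = 0)
(4*v)/(-14 + 4) = (4*0)/(-14 + 4) = 0/(-10) = -⅒*0 = 0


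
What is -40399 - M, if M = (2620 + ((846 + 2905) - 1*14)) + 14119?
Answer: -60875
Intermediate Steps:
M = 20476 (M = (2620 + (3751 - 14)) + 14119 = (2620 + 3737) + 14119 = 6357 + 14119 = 20476)
-40399 - M = -40399 - 1*20476 = -40399 - 20476 = -60875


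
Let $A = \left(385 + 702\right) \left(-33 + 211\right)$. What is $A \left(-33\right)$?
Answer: $-6385038$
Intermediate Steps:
$A = 193486$ ($A = 1087 \cdot 178 = 193486$)
$A \left(-33\right) = 193486 \left(-33\right) = -6385038$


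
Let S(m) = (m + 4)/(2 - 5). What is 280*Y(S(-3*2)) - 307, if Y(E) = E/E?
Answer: -27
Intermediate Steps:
S(m) = -4/3 - m/3 (S(m) = (4 + m)/(-3) = (4 + m)*(-⅓) = -4/3 - m/3)
Y(E) = 1
280*Y(S(-3*2)) - 307 = 280*1 - 307 = 280 - 307 = -27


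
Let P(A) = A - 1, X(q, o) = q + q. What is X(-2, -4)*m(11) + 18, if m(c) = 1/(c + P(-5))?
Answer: 86/5 ≈ 17.200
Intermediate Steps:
X(q, o) = 2*q
P(A) = -1 + A
m(c) = 1/(-6 + c) (m(c) = 1/(c + (-1 - 5)) = 1/(c - 6) = 1/(-6 + c))
X(-2, -4)*m(11) + 18 = (2*(-2))/(-6 + 11) + 18 = -4/5 + 18 = -4*⅕ + 18 = -⅘ + 18 = 86/5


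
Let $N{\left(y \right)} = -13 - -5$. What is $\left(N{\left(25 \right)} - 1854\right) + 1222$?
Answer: $-640$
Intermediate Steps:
$N{\left(y \right)} = -8$ ($N{\left(y \right)} = -13 + 5 = -8$)
$\left(N{\left(25 \right)} - 1854\right) + 1222 = \left(-8 - 1854\right) + 1222 = -1862 + 1222 = -640$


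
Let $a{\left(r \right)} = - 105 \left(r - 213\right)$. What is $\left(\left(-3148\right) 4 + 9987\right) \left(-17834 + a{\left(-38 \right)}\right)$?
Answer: $-22197205$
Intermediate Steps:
$a{\left(r \right)} = 22365 - 105 r$ ($a{\left(r \right)} = - 105 \left(-213 + r\right) = 22365 - 105 r$)
$\left(\left(-3148\right) 4 + 9987\right) \left(-17834 + a{\left(-38 \right)}\right) = \left(\left(-3148\right) 4 + 9987\right) \left(-17834 + \left(22365 - -3990\right)\right) = \left(-12592 + 9987\right) \left(-17834 + \left(22365 + 3990\right)\right) = - 2605 \left(-17834 + 26355\right) = \left(-2605\right) 8521 = -22197205$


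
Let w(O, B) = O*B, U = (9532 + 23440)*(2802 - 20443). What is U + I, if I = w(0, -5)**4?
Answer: -581659052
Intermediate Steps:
U = -581659052 (U = 32972*(-17641) = -581659052)
w(O, B) = B*O
I = 0 (I = (-5*0)**4 = 0**4 = 0)
U + I = -581659052 + 0 = -581659052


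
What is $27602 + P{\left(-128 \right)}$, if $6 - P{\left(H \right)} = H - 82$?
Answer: $27818$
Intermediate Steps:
$P{\left(H \right)} = 88 - H$ ($P{\left(H \right)} = 6 - \left(H - 82\right) = 6 - \left(-82 + H\right) = 88 - H$)
$27602 + P{\left(-128 \right)} = 27602 + \left(88 - -128\right) = 27602 + \left(88 + 128\right) = 27602 + 216 = 27818$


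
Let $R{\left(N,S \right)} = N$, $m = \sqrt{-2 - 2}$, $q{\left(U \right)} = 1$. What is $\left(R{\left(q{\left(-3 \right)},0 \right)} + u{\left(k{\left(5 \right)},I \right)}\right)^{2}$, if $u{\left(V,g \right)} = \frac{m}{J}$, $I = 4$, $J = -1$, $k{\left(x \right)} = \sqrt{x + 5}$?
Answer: $\left(1 - 2 i\right)^{2} \approx -3.0 - 4.0 i$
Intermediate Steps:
$m = 2 i$ ($m = \sqrt{-4} = 2 i \approx 2.0 i$)
$k{\left(x \right)} = \sqrt{5 + x}$
$u{\left(V,g \right)} = - 2 i$ ($u{\left(V,g \right)} = \frac{2 i}{-1} = 2 i \left(-1\right) = - 2 i$)
$\left(R{\left(q{\left(-3 \right)},0 \right)} + u{\left(k{\left(5 \right)},I \right)}\right)^{2} = \left(1 - 2 i\right)^{2}$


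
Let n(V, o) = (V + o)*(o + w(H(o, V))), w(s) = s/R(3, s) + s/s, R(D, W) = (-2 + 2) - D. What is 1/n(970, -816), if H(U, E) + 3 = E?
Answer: -3/525448 ≈ -5.7094e-6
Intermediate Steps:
H(U, E) = -3 + E
R(D, W) = -D (R(D, W) = 0 - D = -D)
w(s) = 1 - s/3 (w(s) = s/((-1*3)) + s/s = s/(-3) + 1 = s*(-⅓) + 1 = -s/3 + 1 = 1 - s/3)
n(V, o) = (V + o)*(2 + o - V/3) (n(V, o) = (V + o)*(o + (1 - (-3 + V)/3)) = (V + o)*(o + (1 + (1 - V/3))) = (V + o)*(o + (2 - V/3)) = (V + o)*(2 + o - V/3))
1/n(970, -816) = 1/((-816)² + 970*(-816) - ⅓*970*(-6 + 970) - ⅓*(-816)*(-6 + 970)) = 1/(665856 - 791520 - ⅓*970*964 - ⅓*(-816)*964) = 1/(665856 - 791520 - 935080/3 + 262208) = 1/(-525448/3) = -3/525448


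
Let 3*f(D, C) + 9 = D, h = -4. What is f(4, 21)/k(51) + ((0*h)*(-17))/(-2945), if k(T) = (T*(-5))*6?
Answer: 1/918 ≈ 0.0010893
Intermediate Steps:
f(D, C) = -3 + D/3
k(T) = -30*T (k(T) = -5*T*6 = -30*T)
f(4, 21)/k(51) + ((0*h)*(-17))/(-2945) = (-3 + (⅓)*4)/((-30*51)) + ((0*(-4))*(-17))/(-2945) = (-3 + 4/3)/(-1530) + (0*(-17))*(-1/2945) = -5/3*(-1/1530) + 0*(-1/2945) = 1/918 + 0 = 1/918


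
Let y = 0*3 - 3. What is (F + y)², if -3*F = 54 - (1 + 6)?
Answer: 3136/9 ≈ 348.44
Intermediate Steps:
y = -3 (y = 0 - 3 = -3)
F = -47/3 (F = -(54 - (1 + 6))/3 = -(54 - 7)/3 = -⅓*47 = -47/3 ≈ -15.667)
(F + y)² = (-47/3 - 3)² = (-56/3)² = 3136/9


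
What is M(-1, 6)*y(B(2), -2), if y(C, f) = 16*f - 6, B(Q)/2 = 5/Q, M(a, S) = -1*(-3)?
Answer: -114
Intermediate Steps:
M(a, S) = 3
B(Q) = 10/Q (B(Q) = 2*(5/Q) = 10/Q)
y(C, f) = -6 + 16*f
M(-1, 6)*y(B(2), -2) = 3*(-6 + 16*(-2)) = 3*(-6 - 32) = 3*(-38) = -114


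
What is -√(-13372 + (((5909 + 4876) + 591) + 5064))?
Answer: -2*√767 ≈ -55.390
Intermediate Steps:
-√(-13372 + (((5909 + 4876) + 591) + 5064)) = -√(-13372 + ((10785 + 591) + 5064)) = -√(-13372 + (11376 + 5064)) = -√(-13372 + 16440) = -√3068 = -2*√767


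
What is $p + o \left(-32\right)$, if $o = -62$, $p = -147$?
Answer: $1837$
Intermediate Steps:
$p + o \left(-32\right) = -147 - -1984 = -147 + 1984 = 1837$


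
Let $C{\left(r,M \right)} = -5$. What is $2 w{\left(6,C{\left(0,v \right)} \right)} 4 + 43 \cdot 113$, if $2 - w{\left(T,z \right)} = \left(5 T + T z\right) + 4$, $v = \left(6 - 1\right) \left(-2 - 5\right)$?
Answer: $4843$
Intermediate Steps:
$v = -35$ ($v = 5 \left(-7\right) = -35$)
$w{\left(T,z \right)} = -2 - 5 T - T z$ ($w{\left(T,z \right)} = 2 - \left(\left(5 T + T z\right) + 4\right) = 2 - \left(4 + 5 T + T z\right) = -2 - 5 T - T z$)
$2 w{\left(6,C{\left(0,v \right)} \right)} 4 + 43 \cdot 113 = 2 \left(-2 - 30 - 6 \left(-5\right)\right) 4 + 43 \cdot 113 = 2 \left(-2 - 30 + 30\right) 4 + 4859 = 2 \left(-2\right) 4 + 4859 = \left(-4\right) 4 + 4859 = -16 + 4859 = 4843$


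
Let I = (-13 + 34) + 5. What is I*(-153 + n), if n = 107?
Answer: -1196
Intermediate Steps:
I = 26 (I = 21 + 5 = 26)
I*(-153 + n) = 26*(-153 + 107) = 26*(-46) = -1196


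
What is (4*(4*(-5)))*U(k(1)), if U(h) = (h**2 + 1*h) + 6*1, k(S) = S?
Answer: -640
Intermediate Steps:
U(h) = 6 + h + h**2 (U(h) = (h**2 + h) + 6 = (h + h**2) + 6 = 6 + h + h**2)
(4*(4*(-5)))*U(k(1)) = (4*(4*(-5)))*(6 + 1 + 1**2) = (4*(-20))*(6 + 1 + 1) = -80*8 = -640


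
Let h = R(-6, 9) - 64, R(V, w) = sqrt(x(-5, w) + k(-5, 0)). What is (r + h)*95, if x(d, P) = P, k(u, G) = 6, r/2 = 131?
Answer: 18810 + 95*sqrt(15) ≈ 19178.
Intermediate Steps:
r = 262 (r = 2*131 = 262)
R(V, w) = sqrt(6 + w) (R(V, w) = sqrt(w + 6) = sqrt(6 + w))
h = -64 + sqrt(15) (h = sqrt(6 + 9) - 64 = sqrt(15) - 64 = -64 + sqrt(15) ≈ -60.127)
(r + h)*95 = (262 + (-64 + sqrt(15)))*95 = (198 + sqrt(15))*95 = 18810 + 95*sqrt(15)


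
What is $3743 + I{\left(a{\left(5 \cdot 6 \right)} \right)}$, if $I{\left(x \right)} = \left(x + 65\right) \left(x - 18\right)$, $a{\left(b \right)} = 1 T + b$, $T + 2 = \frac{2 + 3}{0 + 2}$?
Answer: $\frac{19747}{4} \approx 4936.8$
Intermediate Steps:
$T = \frac{1}{2}$ ($T = -2 + \frac{2 + 3}{0 + 2} = -2 + \frac{5}{2} = \frac{1}{2} \approx 0.5$)
$a{\left(b \right)} = \frac{1}{2} + b$ ($a{\left(b \right)} = 1 \cdot \frac{1}{2} + b = \frac{1}{2} + b$)
$I{\left(x \right)} = \left(-18 + x\right) \left(65 + x\right)$ ($I{\left(x \right)} = \left(65 + x\right) \left(-18 + x\right) = \left(-18 + x\right) \left(65 + x\right)$)
$3743 + I{\left(a{\left(5 \cdot 6 \right)} \right)} = 3743 + \left(-1170 + \left(\frac{1}{2} + 5 \cdot 6\right)^{2} + 47 \left(\frac{1}{2} + 5 \cdot 6\right)\right) = 3743 + \left(-1170 + \left(\frac{1}{2} + 30\right)^{2} + 47 \left(\frac{1}{2} + 30\right)\right) = 3743 + \left(-1170 + \left(\frac{61}{2}\right)^{2} + 47 \cdot \frac{61}{2}\right) = 3743 + \left(-1170 + \frac{3721}{4} + \frac{2867}{2}\right) = 3743 + \frac{4775}{4} = \frac{19747}{4}$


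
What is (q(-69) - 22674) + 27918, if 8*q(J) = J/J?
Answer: 41953/8 ≈ 5244.1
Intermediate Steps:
q(J) = ⅛ (q(J) = (J/J)/8 = (⅛)*1 = ⅛)
(q(-69) - 22674) + 27918 = (⅛ - 22674) + 27918 = -181391/8 + 27918 = 41953/8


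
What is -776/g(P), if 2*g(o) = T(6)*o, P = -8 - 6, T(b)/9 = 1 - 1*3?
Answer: -388/63 ≈ -6.1587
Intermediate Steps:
T(b) = -18 (T(b) = 9*(1 - 1*3) = 9*(1 - 3) = 9*(-2) = -18)
P = -14
g(o) = -9*o (g(o) = (-18*o)/2 = -9*o)
-776/g(P) = -776/((-9*(-14))) = -776/126 = -776*1/126 = -388/63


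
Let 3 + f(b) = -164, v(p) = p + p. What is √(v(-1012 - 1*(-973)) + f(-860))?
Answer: 7*I*√5 ≈ 15.652*I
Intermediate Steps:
v(p) = 2*p
f(b) = -167 (f(b) = -3 - 164 = -167)
√(v(-1012 - 1*(-973)) + f(-860)) = √(2*(-1012 - 1*(-973)) - 167) = √(2*(-1012 + 973) - 167) = √(2*(-39) - 167) = √(-78 - 167) = √(-245) = 7*I*√5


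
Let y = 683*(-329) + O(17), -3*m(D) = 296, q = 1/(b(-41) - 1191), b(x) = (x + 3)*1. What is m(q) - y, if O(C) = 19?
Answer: 673768/3 ≈ 2.2459e+5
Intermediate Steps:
b(x) = 3 + x (b(x) = (3 + x)*1 = 3 + x)
q = -1/1229 (q = 1/((3 - 41) - 1191) = 1/(-38 - 1191) = 1/(-1229) = -1/1229 ≈ -0.00081367)
m(D) = -296/3 (m(D) = -⅓*296 = -296/3)
y = -224688 (y = 683*(-329) + 19 = -224707 + 19 = -224688)
m(q) - y = -296/3 - 1*(-224688) = -296/3 + 224688 = 673768/3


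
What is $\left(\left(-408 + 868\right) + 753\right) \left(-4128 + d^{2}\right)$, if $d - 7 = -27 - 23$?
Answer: $-2764427$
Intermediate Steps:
$d = -43$ ($d = 7 - 50 = -43$)
$\left(\left(-408 + 868\right) + 753\right) \left(-4128 + d^{2}\right) = \left(\left(-408 + 868\right) + 753\right) \left(-4128 + \left(-43\right)^{2}\right) = \left(460 + 753\right) \left(-4128 + 1849\right) = 1213 \left(-2279\right) = -2764427$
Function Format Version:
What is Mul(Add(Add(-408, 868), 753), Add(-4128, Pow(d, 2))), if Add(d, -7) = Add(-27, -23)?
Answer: -2764427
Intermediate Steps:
d = -43 (d = Add(7, Add(-27, -23)) = Add(7, -50) = -43)
Mul(Add(Add(-408, 868), 753), Add(-4128, Pow(d, 2))) = Mul(Add(Add(-408, 868), 753), Add(-4128, Pow(-43, 2))) = Mul(Add(460, 753), Add(-4128, 1849)) = Mul(1213, -2279) = -2764427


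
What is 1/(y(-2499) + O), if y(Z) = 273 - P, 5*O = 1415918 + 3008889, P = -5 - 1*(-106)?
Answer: 5/4425667 ≈ 1.1298e-6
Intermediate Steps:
P = 101 (P = -5 + 106 = 101)
O = 4424807/5 (O = (1415918 + 3008889)/5 = (1/5)*4424807 = 4424807/5 ≈ 8.8496e+5)
y(Z) = 172 (y(Z) = 273 - 1*101 = 273 - 101 = 172)
1/(y(-2499) + O) = 1/(172 + 4424807/5) = 1/(4425667/5) = 5/4425667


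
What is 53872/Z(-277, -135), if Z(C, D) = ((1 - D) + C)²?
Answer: 53872/19881 ≈ 2.7097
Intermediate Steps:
Z(C, D) = (1 + C - D)²
53872/Z(-277, -135) = 53872/((1 - 277 - 1*(-135))²) = 53872/((1 - 277 + 135)²) = 53872/((-141)²) = 53872/19881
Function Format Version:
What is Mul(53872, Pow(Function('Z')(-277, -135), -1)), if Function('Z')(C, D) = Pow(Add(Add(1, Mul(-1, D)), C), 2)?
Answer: Rational(53872, 19881) ≈ 2.7097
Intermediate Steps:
Function('Z')(C, D) = Pow(Add(1, C, Mul(-1, D)), 2)
Mul(53872, Pow(Function('Z')(-277, -135), -1)) = Mul(53872, Pow(Pow(Add(1, -277, Mul(-1, -135)), 2), -1)) = Mul(53872, Pow(Pow(Add(1, -277, 135), 2), -1)) = Mul(53872, Pow(Pow(-141, 2), -1)) = Mul(53872, Pow(19881, -1)) = Mul(53872, Rational(1, 19881)) = Rational(53872, 19881)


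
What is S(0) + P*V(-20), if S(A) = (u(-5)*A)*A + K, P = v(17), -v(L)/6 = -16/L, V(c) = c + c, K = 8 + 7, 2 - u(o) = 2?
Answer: -3585/17 ≈ -210.88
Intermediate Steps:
u(o) = 0 (u(o) = 2 - 1*2 = 2 - 2 = 0)
K = 15
V(c) = 2*c
v(L) = 96/L (v(L) = -(-96)/L = 96/L)
P = 96/17 ≈ 5.6471
S(A) = 15 (S(A) = (0*A)*A + 15 = 0*A + 15 = 0 + 15 = 15)
S(0) + P*V(-20) = 15 + 96*(2*(-20))/17 = 15 + (96/17)*(-40) = 15 - 3840/17 = -3585/17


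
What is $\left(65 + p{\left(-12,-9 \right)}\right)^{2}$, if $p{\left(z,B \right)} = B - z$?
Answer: $4624$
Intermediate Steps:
$\left(65 + p{\left(-12,-9 \right)}\right)^{2} = \left(65 - -3\right)^{2} = \left(65 + \left(-9 + 12\right)\right)^{2} = \left(65 + 3\right)^{2} = 68^{2} = 4624$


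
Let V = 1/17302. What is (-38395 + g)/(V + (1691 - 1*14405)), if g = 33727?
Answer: 80765736/219977627 ≈ 0.36715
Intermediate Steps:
V = 1/17302 ≈ 5.7797e-5
(-38395 + g)/(V + (1691 - 1*14405)) = (-38395 + 33727)/(1/17302 + (1691 - 1*14405)) = -4668/(1/17302 + (1691 - 14405)) = -4668/(1/17302 - 12714) = -4668/(-219977627/17302) = -4668*(-17302/219977627) = 80765736/219977627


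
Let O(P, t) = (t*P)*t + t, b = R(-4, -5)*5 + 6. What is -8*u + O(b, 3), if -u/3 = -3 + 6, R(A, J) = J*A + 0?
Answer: 1029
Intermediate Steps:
R(A, J) = A*J (R(A, J) = A*J + 0 = A*J)
u = -9 (u = -3*(-3 + 6) = -3*3 = -9)
b = 106 (b = -4*(-5)*5 + 6 = 20*5 + 6 = 100 + 6 = 106)
O(P, t) = t + P*t**2 (O(P, t) = (P*t)*t + t = P*t**2 + t = t + P*t**2)
-8*u + O(b, 3) = -8*(-9) + 3*(1 + 106*3) = 72 + 3*(1 + 318) = 72 + 3*319 = 72 + 957 = 1029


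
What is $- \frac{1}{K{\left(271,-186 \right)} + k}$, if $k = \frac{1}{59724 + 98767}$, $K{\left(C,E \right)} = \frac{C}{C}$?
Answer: $- \frac{158491}{158492} \approx -0.99999$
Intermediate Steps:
$K{\left(C,E \right)} = 1$
$k = \frac{1}{158491} \approx 6.3095 \cdot 10^{-6}$
$- \frac{1}{K{\left(271,-186 \right)} + k} = - \frac{1}{1 + \frac{1}{158491}} = - \frac{1}{\frac{158492}{158491}} = \left(-1\right) \frac{158491}{158492} = - \frac{158491}{158492}$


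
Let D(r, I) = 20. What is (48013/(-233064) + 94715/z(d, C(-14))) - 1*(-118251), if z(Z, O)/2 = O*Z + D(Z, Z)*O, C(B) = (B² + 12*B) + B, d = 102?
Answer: 1471360079359/12439791 ≈ 1.1828e+5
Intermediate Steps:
C(B) = B² + 13*B
z(Z, O) = 40*O + 2*O*Z (z(Z, O) = 2*(O*Z + 20*O) = 2*(20*O + O*Z) = 40*O + 2*O*Z)
(48013/(-233064) + 94715/z(d, C(-14))) - 1*(-118251) = (48013/(-233064) + 94715/((2*(-14*(13 - 14))*(20 + 102)))) - 1*(-118251) = (48013*(-1/233064) + 94715/((2*(-14*(-1))*122))) + 118251 = (-48013/233064 + 94715/((2*14*122))) + 118251 = (-48013/233064 + 94715/3416) + 118251 = 342353818/12439791 + 118251 = 1471360079359/12439791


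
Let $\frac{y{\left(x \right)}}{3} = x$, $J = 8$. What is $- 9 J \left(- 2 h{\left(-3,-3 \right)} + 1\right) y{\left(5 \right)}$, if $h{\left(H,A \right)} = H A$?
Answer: $18360$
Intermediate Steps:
$y{\left(x \right)} = 3 x$
$h{\left(H,A \right)} = A H$
$- 9 J \left(- 2 h{\left(-3,-3 \right)} + 1\right) y{\left(5 \right)} = \left(-9\right) 8 \left(- 2 \left(\left(-3\right) \left(-3\right)\right) + 1\right) 3 \cdot 5 = - 72 \left(\left(-2\right) 9 + 1\right) 15 = - 72 \left(-18 + 1\right) 15 = - 72 \left(\left(-17\right) 15\right) = \left(-72\right) \left(-255\right) = 18360$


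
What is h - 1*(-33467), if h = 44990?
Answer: 78457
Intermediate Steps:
h - 1*(-33467) = 44990 - 1*(-33467) = 44990 + 33467 = 78457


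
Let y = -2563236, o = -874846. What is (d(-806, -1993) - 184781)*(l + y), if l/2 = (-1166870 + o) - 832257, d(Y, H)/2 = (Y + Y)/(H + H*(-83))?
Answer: 125490632305701630/81713 ≈ 1.5357e+12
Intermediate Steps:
d(Y, H) = -2*Y/(41*H) (d(Y, H) = 2*((Y + Y)/(H + H*(-83))) = 2*((2*Y)/(H - 83*H)) = 2*((2*Y)/((-82*H))) = 2*((2*Y)*(-1/(82*H))) = 2*(-Y/(41*H)) = -2*Y/(41*H))
l = -5747946 (l = 2*((-1166870 - 874846) - 832257) = 2*(-2041716 - 832257) = 2*(-2873973) = -5747946)
(d(-806, -1993) - 184781)*(l + y) = (-2/41*(-806)/(-1993) - 184781)*(-5747946 - 2563236) = (-2/41*(-806)*(-1/1993) - 184781)*(-8311182) = (-1612/81713 - 184781)*(-8311182) = -15099011465/81713*(-8311182) = 125490632305701630/81713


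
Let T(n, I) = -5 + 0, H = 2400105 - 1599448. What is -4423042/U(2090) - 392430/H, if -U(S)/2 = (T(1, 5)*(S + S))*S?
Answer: -156300864457/289037177000 ≈ -0.54076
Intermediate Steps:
H = 800657
T(n, I) = -5
U(S) = 20*S² (U(S) = -2*(-5*(S + S))*S = -2*(-10*S)*S = -(-20)*S² = 20*S²)
-4423042/U(2090) - 392430/H = -4423042/(20*2090²) - 392430/800657 = -4423042/(20*4368100) - 392430*1/800657 = -4423042/87362000 - 392430/800657 = -4423042*1/87362000 - 392430/800657 = -2211521/43681000 - 392430/800657 = -156300864457/289037177000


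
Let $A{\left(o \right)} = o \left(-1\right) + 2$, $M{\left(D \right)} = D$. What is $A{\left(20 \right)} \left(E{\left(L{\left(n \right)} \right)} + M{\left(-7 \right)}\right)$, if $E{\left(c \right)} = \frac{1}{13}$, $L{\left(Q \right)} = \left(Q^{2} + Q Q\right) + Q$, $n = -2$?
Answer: $\frac{1620}{13} \approx 124.62$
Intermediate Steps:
$L{\left(Q \right)} = Q + 2 Q^{2}$ ($L{\left(Q \right)} = \left(Q^{2} + Q^{2}\right) + Q = 2 Q^{2} + Q = Q + 2 Q^{2}$)
$E{\left(c \right)} = \frac{1}{13}$
$A{\left(o \right)} = 2 - o$ ($A{\left(o \right)} = - o + 2 = 2 - o$)
$A{\left(20 \right)} \left(E{\left(L{\left(n \right)} \right)} + M{\left(-7 \right)}\right) = \left(2 - 20\right) \left(\frac{1}{13} - 7\right) = \left(2 - 20\right) \left(- \frac{90}{13}\right) = \left(-18\right) \left(- \frac{90}{13}\right) = \frac{1620}{13}$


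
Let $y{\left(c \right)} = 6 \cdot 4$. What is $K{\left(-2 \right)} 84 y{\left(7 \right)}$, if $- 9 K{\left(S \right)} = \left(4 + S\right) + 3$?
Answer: $-1120$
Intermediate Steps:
$y{\left(c \right)} = 24$
$K{\left(S \right)} = - \frac{7}{9} - \frac{S}{9}$ ($K{\left(S \right)} = - \frac{\left(4 + S\right) + 3}{9} = - \frac{7 + S}{9} = - \frac{7}{9} - \frac{S}{9}$)
$K{\left(-2 \right)} 84 y{\left(7 \right)} = \left(- \frac{7}{9} - - \frac{2}{9}\right) 84 \cdot 24 = \left(- \frac{7}{9} + \frac{2}{9}\right) 84 \cdot 24 = \left(- \frac{5}{9}\right) 84 \cdot 24 = \left(- \frac{140}{3}\right) 24 = -1120$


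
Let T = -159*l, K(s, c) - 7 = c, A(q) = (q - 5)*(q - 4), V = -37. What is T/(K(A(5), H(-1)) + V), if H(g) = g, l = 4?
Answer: 636/31 ≈ 20.516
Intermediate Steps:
A(q) = (-5 + q)*(-4 + q)
K(s, c) = 7 + c
T = -636 (T = -159*4 = -636)
T/(K(A(5), H(-1)) + V) = -636/((7 - 1) - 37) = -636/(6 - 37) = -636/(-31) = -1/31*(-636) = 636/31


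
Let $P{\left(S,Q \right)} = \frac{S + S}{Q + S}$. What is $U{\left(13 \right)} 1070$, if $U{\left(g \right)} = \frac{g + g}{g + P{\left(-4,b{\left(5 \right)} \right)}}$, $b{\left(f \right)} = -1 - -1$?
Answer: $\frac{5564}{3} \approx 1854.7$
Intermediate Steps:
$b{\left(f \right)} = 0$ ($b{\left(f \right)} = -1 + 1 = 0$)
$P{\left(S,Q \right)} = \frac{2 S}{Q + S}$
$U{\left(g \right)} = \frac{2 g}{2 + g}$ ($U{\left(g \right)} = \frac{g + g}{g + 2 \left(-4\right) \frac{1}{0 - 4}} = \frac{2 g}{g + 2 \left(-4\right) \frac{1}{-4}} = \frac{2 g}{g + 2 \left(-4\right) \left(- \frac{1}{4}\right)} = \frac{2 g}{g + 2} = \frac{2 g}{2 + g}$)
$U{\left(13 \right)} 1070 = 2 \cdot 13 \frac{1}{2 + 13} \cdot 1070 = 2 \cdot 13 \cdot \frac{1}{15} \cdot 1070 = \frac{26}{15} \cdot 1070 = \frac{5564}{3}$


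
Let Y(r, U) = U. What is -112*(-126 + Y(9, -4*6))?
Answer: 16800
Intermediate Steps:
-112*(-126 + Y(9, -4*6)) = -112*(-126 - 4*6) = -112*(-126 - 24) = -112*(-150) = 16800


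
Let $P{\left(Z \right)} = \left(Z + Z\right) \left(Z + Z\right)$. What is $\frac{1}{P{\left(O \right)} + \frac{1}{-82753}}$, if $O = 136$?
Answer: $\frac{82753}{6122397951} \approx 1.3516 \cdot 10^{-5}$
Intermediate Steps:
$P{\left(Z \right)} = 4 Z^{2}$ ($P{\left(Z \right)} = 2 Z 2 Z = 4 Z^{2}$)
$\frac{1}{P{\left(O \right)} + \frac{1}{-82753}} = \frac{1}{4 \cdot 136^{2} + \frac{1}{-82753}} = \frac{1}{4 \cdot 18496 - \frac{1}{82753}} = \frac{1}{73984 - \frac{1}{82753}} = \frac{1}{\frac{6122397951}{82753}} = \frac{82753}{6122397951}$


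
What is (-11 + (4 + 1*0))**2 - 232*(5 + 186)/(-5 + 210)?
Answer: -34267/205 ≈ -167.16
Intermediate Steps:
(-11 + (4 + 1*0))**2 - 232*(5 + 186)/(-5 + 210) = (-11 + (4 + 0))**2 - 44312/205 = (-11 + 4)**2 - 44312/205 = (-7)**2 - 232*191/205 = 49 - 44312/205 = -34267/205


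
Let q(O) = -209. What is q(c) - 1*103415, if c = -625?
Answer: -103624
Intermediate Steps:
q(c) - 1*103415 = -209 - 1*103415 = -209 - 103415 = -103624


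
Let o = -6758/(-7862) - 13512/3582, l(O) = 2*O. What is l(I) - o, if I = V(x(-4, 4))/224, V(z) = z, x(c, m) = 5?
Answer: 777293123/262842384 ≈ 2.9573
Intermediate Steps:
I = 5/224 ≈ 0.022321
o = -6835349/2346807 (o = -6758*(-1/7862) - 13512*1/3582 = 3379/3931 - 2252/597 = -6835349/2346807 ≈ -2.9126)
l(I) - o = 2*(5/224) - 1*(-6835349/2346807) = 5/112 + 6835349/2346807 = 777293123/262842384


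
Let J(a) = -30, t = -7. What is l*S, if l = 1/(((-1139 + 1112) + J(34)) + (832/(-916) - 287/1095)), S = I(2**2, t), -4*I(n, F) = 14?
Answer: 1755285/29173036 ≈ 0.060168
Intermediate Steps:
I(n, F) = -7/2 (I(n, F) = -1/4*14 = -7/2)
S = -7/2 ≈ -3.5000
l = -250755/14586518 (l = 1/(((-1139 + 1112) - 30) + (832/(-916) - 287/1095)) = 1/((-27 - 30) + (832*(-1/916) - 287*1/1095)) = 1/(-57 + (-208/229 - 287/1095)) = 1/(-57 - 293483/250755) = 1/(-14586518/250755) = -250755/14586518 ≈ -0.017191)
l*S = -250755/14586518*(-7/2) = 1755285/29173036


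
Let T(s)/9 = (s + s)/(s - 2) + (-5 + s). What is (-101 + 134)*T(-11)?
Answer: -55242/13 ≈ -4249.4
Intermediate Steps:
T(s) = -45 + 9*s + 18*s/(-2 + s) (T(s) = 9*((s + s)/(s - 2) + (-5 + s)) = 9*((2*s)/(-2 + s) + (-5 + s)) = 9*(2*s/(-2 + s) + (-5 + s)) = 9*(-5 + s + 2*s/(-2 + s)) = -45 + 9*s + 18*s/(-2 + s))
(-101 + 134)*T(-11) = (-101 + 134)*(9*(10 + (-11)² - 5*(-11))/(-2 - 11)) = 33*(9*(10 + 121 + 55)/(-13)) = 33*(9*(-1/13)*186) = 33*(-1674/13) = -55242/13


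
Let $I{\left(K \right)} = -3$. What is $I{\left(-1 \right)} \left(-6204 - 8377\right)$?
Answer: $43743$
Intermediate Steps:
$I{\left(-1 \right)} \left(-6204 - 8377\right) = - 3 \left(-6204 - 8377\right) = \left(-3\right) \left(-14581\right) = 43743$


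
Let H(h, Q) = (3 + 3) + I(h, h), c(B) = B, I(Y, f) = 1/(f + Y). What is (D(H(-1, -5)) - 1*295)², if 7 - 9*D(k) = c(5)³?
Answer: 7689529/81 ≈ 94933.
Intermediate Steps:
I(Y, f) = 1/(Y + f)
H(h, Q) = 6 + 1/(2*h) (H(h, Q) = (3 + 3) + 1/(h + h) = 6 + 1/(2*h))
D(k) = -118/9 (D(k) = 7/9 - ⅑*5³ = 7/9 - ⅑*125 = 7/9 - 125/9 = -118/9)
(D(H(-1, -5)) - 1*295)² = (-118/9 - 1*295)² = (-118/9 - 295)² = (-2773/9)² = 7689529/81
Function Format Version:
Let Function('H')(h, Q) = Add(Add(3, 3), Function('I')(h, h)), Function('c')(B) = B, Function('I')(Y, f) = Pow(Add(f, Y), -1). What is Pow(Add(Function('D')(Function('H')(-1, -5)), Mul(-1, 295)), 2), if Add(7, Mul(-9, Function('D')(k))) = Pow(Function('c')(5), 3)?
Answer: Rational(7689529, 81) ≈ 94933.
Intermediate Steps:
Function('I')(Y, f) = Pow(Add(Y, f), -1)
Function('H')(h, Q) = Add(6, Mul(Rational(1, 2), Pow(h, -1))) (Function('H')(h, Q) = Add(Add(3, 3), Pow(Add(h, h), -1)) = Add(6, Pow(Mul(2, h), -1)) = Add(6, Mul(Rational(1, 2), Pow(h, -1))))
Function('D')(k) = Rational(-118, 9) (Function('D')(k) = Add(Rational(7, 9), Mul(Rational(-1, 9), Pow(5, 3))) = Add(Rational(7, 9), Mul(Rational(-1, 9), 125)) = Add(Rational(7, 9), Rational(-125, 9)) = Rational(-118, 9))
Pow(Add(Function('D')(Function('H')(-1, -5)), Mul(-1, 295)), 2) = Pow(Add(Rational(-118, 9), Mul(-1, 295)), 2) = Pow(Add(Rational(-118, 9), -295), 2) = Pow(Rational(-2773, 9), 2) = Rational(7689529, 81)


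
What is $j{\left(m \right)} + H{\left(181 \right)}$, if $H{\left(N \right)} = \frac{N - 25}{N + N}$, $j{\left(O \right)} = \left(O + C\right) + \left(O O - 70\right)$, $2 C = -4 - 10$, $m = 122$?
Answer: $\frac{2702227}{181} \approx 14929.0$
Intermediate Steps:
$C = -7$ ($C = \frac{-4 - 10}{2} = \frac{1}{2} \left(-14\right) = -7$)
$j{\left(O \right)} = -77 + O + O^{2}$ ($j{\left(O \right)} = \left(O - 7\right) + \left(O O - 70\right) = \left(-7 + O\right) + \left(O^{2} - 70\right) = \left(-7 + O\right) + \left(-70 + O^{2}\right) = -77 + O + O^{2}$)
$H{\left(N \right)} = \frac{-25 + N}{2 N}$
$j{\left(m \right)} + H{\left(181 \right)} = \left(-77 + 122 + 122^{2}\right) + \frac{-25 + 181}{2 \cdot 181} = \left(-77 + 122 + 14884\right) + \frac{1}{2} \cdot \frac{1}{181} \cdot 156 = 14929 + \frac{78}{181} = \frac{2702227}{181}$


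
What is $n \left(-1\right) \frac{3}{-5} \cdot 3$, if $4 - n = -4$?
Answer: $\frac{72}{5} \approx 14.4$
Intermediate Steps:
$n = 8$ ($n = 4 - -4 = 4 + 4 = 8$)
$n \left(-1\right) \frac{3}{-5} \cdot 3 = 8 \left(-1\right) \frac{3}{-5} \cdot 3 = - 8 \cdot 3 \left(- \frac{1}{5}\right) 3 = \left(-8\right) \left(- \frac{3}{5}\right) 3 = \frac{24}{5} \cdot 3 = \frac{72}{5}$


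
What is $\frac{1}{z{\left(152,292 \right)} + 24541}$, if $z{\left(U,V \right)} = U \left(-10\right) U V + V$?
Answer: $- \frac{1}{67438847} \approx -1.4828 \cdot 10^{-8}$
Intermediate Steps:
$z{\left(U,V \right)} = V - 10 V U^{2}$ ($z{\left(U,V \right)} = - 10 U U V + V = - 10 U^{2} V + V = - 10 V U^{2} + V = V - 10 V U^{2}$)
$\frac{1}{z{\left(152,292 \right)} + 24541} = \frac{1}{292 \left(1 - 10 \cdot 152^{2}\right) + 24541} = \frac{1}{292 \left(1 - 231040\right) + 24541} = \frac{1}{292 \left(-231039\right) + 24541} = \frac{1}{-67463388 + 24541} = \frac{1}{-67438847} = - \frac{1}{67438847}$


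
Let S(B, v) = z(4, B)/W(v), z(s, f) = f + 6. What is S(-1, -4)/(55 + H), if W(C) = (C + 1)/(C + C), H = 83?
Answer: 20/207 ≈ 0.096618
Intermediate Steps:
W(C) = (1 + C)/(2*C) (W(C) = (1 + C)/((2*C)) = (1 + C)*(1/(2*C)) = (1 + C)/(2*C))
z(s, f) = 6 + f
S(B, v) = 2*v*(6 + B)/(1 + v) (S(B, v) = (6 + B)/(((1 + v)/(2*v))) = (6 + B)*(2*v/(1 + v)) = 2*v*(6 + B)/(1 + v))
S(-1, -4)/(55 + H) = (2*(-4)*(6 - 1)/(1 - 4))/(55 + 83) = (2*(-4)*5/(-3))/138 = (2*(-4)*(-⅓)*5)/138 = (1/138)*(40/3) = 20/207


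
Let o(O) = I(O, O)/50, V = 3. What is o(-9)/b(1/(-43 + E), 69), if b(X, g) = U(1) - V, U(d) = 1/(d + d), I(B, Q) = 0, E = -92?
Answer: 0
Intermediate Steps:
U(d) = 1/(2*d)
b(X, g) = -5/2 (b(X, g) = (1/2)/1 - 1*3 = (1/2)*1 - 3 = 1/2 - 3 = -5/2)
o(O) = 0 (o(O) = 0/50 = 0*(1/50) = 0)
o(-9)/b(1/(-43 + E), 69) = 0/(-5/2) = 0*(-2/5) = 0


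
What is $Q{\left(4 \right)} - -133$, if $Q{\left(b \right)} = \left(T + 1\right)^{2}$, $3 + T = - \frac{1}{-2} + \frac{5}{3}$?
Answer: $\frac{4789}{36} \approx 133.03$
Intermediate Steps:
$T = - \frac{5}{6}$ ($T = -3 + \left(- \frac{1}{-2} + \frac{5}{3}\right) = -3 + \left(\left(-1\right) \left(- \frac{1}{2}\right) + 5 \cdot \frac{1}{3}\right) = -3 + \left(\frac{1}{2} + \frac{5}{3}\right) = -3 + \frac{13}{6} = - \frac{5}{6} \approx -0.83333$)
$Q{\left(b \right)} = \frac{1}{36}$ ($Q{\left(b \right)} = \left(- \frac{5}{6} + 1\right)^{2} = \left(\frac{1}{6}\right)^{2} = \frac{1}{36}$)
$Q{\left(4 \right)} - -133 = \frac{1}{36} - -133 = \frac{1}{36} + 133 = \frac{4789}{36}$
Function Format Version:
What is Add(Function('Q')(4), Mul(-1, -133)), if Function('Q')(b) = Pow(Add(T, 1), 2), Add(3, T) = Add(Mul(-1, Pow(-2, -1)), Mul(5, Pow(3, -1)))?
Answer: Rational(4789, 36) ≈ 133.03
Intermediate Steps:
T = Rational(-5, 6) (T = Add(-3, Add(Mul(-1, Pow(-2, -1)), Mul(5, Pow(3, -1)))) = Add(-3, Add(Mul(-1, Rational(-1, 2)), Mul(5, Rational(1, 3)))) = Add(-3, Add(Rational(1, 2), Rational(5, 3))) = Add(-3, Rational(13, 6)) = Rational(-5, 6) ≈ -0.83333)
Function('Q')(b) = Rational(1, 36) (Function('Q')(b) = Pow(Add(Rational(-5, 6), 1), 2) = Pow(Rational(1, 6), 2) = Rational(1, 36))
Add(Function('Q')(4), Mul(-1, -133)) = Add(Rational(1, 36), Mul(-1, -133)) = Add(Rational(1, 36), 133) = Rational(4789, 36)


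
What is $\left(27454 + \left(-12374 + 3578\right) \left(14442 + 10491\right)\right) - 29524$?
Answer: $-219312738$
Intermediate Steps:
$\left(27454 + \left(-12374 + 3578\right) \left(14442 + 10491\right)\right) - 29524 = \left(27454 - 219310668\right) - 29524 = -219283214 - 29524 = -219312738$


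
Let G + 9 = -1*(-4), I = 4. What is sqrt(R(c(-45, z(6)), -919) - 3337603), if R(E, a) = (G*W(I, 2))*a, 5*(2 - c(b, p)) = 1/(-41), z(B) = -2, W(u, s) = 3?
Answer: I*sqrt(3323818) ≈ 1823.1*I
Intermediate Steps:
c(b, p) = 411/205 (c(b, p) = 2 - 1/5/(-41) = 2 - 1/5*(-1/41) = 2 + 1/205 = 411/205)
G = -5 (G = -9 - 1*(-4) = -9 + 4 = -5)
R(E, a) = -15*a (R(E, a) = (-5*3)*a = -15*a)
sqrt(R(c(-45, z(6)), -919) - 3337603) = sqrt(-15*(-919) - 3337603) = sqrt(13785 - 3337603) = sqrt(-3323818) = I*sqrt(3323818)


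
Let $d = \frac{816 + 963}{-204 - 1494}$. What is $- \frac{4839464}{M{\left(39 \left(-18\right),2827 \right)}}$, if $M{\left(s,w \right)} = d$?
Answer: $\frac{2739136624}{593} \approx 4.6191 \cdot 10^{6}$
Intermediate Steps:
$d = - \frac{593}{566}$ ($d = \frac{1779}{-1698} = 1779 \left(- \frac{1}{1698}\right) = - \frac{593}{566} \approx -1.0477$)
$M{\left(s,w \right)} = - \frac{593}{566}$
$- \frac{4839464}{M{\left(39 \left(-18\right),2827 \right)}} = - \frac{4839464}{- \frac{593}{566}} = \left(-4839464\right) \left(- \frac{566}{593}\right) = \frac{2739136624}{593}$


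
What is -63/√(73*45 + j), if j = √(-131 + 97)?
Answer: -63/√(3285 + I*√34) ≈ -1.0992 + 0.00097554*I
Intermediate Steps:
j = I*√34 (j = √(-34) = I*√34 ≈ 5.8309*I)
-63/√(73*45 + j) = -63/√(73*45 + I*√34) = -63/√(3285 + I*√34)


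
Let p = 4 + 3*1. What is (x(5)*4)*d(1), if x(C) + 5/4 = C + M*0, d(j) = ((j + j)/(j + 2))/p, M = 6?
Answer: 10/7 ≈ 1.4286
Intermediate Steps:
p = 7 (p = 4 + 3 = 7)
d(j) = 2*j/(7*(2 + j)) (d(j) = ((j + j)/(j + 2))/7 = ((2*j)/(2 + j))*(⅐) = (2*j/(2 + j))*(⅐) = 2*j/(7*(2 + j)))
x(C) = -5/4 + C (x(C) = -5/4 + (C + 6*0) = -5/4 + (C + 0) = -5/4 + C)
(x(5)*4)*d(1) = ((-5/4 + 5)*4)*((2/7)*1/(2 + 1)) = ((15/4)*4)*((2/7)*1/3) = 15*((2/7)*1*(⅓)) = 15*(2/21) = 10/7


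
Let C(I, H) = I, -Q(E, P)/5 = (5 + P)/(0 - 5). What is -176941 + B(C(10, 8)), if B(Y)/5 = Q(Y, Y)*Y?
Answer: -176191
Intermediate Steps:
Q(E, P) = 5 + P (Q(E, P) = -5*(5 + P)/(0 - 5) = -5*(5 + P)/(-5) = -5*(5 + P)*(-1)/5 = -5*(-1 - P/5) = 5 + P)
B(Y) = 5*Y*(5 + Y) (B(Y) = 5*((5 + Y)*Y) = 5*(Y*(5 + Y)) = 5*Y*(5 + Y))
-176941 + B(C(10, 8)) = -176941 + 5*10*(5 + 10) = -176941 + 5*10*15 = -176941 + 750 = -176191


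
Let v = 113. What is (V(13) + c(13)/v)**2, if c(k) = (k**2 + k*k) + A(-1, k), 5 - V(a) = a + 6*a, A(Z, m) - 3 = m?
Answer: 87684496/12769 ≈ 6867.0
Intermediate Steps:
A(Z, m) = 3 + m
V(a) = 5 - 7*a (V(a) = 5 - (a + 6*a) = 5 - 7*a)
c(k) = 3 + k + 2*k**2 (c(k) = (k**2 + k*k) + (3 + k) = (k**2 + k**2) + (3 + k) = 2*k**2 + (3 + k) = 3 + k + 2*k**2)
(V(13) + c(13)/v)**2 = ((5 - 7*13) + (3 + 13 + 2*13**2)/113)**2 = ((5 - 91) + (3 + 13 + 2*169)*(1/113))**2 = (-86 + (3 + 13 + 338)*(1/113))**2 = (-86 + 354*(1/113))**2 = (-86 + 354/113)**2 = (-9364/113)**2 = 87684496/12769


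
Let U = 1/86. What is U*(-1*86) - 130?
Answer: -131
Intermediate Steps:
U = 1/86 ≈ 0.011628
U*(-1*86) - 130 = (-1*86)/86 - 130 = (1/86)*(-86) - 130 = -1 - 130 = -131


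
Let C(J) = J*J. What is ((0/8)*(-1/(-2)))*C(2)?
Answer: 0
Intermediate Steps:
C(J) = J**2
((0/8)*(-1/(-2)))*C(2) = ((0/8)*(-1/(-2)))*2**2 = ((0*(1/8))*(-1*(-1/2)))*4 = (0*(1/2))*4 = 0*4 = 0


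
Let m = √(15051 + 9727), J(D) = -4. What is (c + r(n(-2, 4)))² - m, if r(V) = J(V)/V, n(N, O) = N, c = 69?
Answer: 5041 - √24778 ≈ 4883.6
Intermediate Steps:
r(V) = -4/V
m = √24778 ≈ 157.41
(c + r(n(-2, 4)))² - m = (69 - 4/(-2))² - √24778 = (69 - 4*(-½))² - √24778 = (69 + 2)² - √24778 = 71² - √24778 = 5041 - √24778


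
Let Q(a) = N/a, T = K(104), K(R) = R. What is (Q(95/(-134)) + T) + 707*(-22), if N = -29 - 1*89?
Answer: -1451938/95 ≈ -15284.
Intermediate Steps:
T = 104
N = -118 (N = -29 - 89 = -118)
Q(a) = -118/a
(Q(95/(-134)) + T) + 707*(-22) = (-118/(95/(-134)) + 104) + 707*(-22) = (-118/(95*(-1/134)) + 104) - 15554 = (-118/(-95/134) + 104) - 15554 = (-118*(-134/95) + 104) - 15554 = (15812/95 + 104) - 15554 = 25692/95 - 15554 = -1451938/95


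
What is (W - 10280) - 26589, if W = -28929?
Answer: -65798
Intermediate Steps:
(W - 10280) - 26589 = (-28929 - 10280) - 26589 = -39209 - 26589 = -65798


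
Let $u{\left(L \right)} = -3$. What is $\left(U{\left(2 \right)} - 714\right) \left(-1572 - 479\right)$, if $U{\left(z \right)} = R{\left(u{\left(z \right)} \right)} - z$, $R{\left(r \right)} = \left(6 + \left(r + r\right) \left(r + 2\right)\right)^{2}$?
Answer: $1173172$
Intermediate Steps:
$R{\left(r \right)} = \left(6 + 2 r \left(2 + r\right)\right)^{2}$
$U{\left(z \right)} = 144 - z$ ($U{\left(z \right)} = 4 \left(3 + \left(-3\right)^{2} + 2 \left(-3\right)\right)^{2} - z = 4 \left(3 + 9 - 6\right)^{2} - z = 4 \cdot 6^{2} - z = 4 \cdot 36 - z = 144 - z$)
$\left(U{\left(2 \right)} - 714\right) \left(-1572 - 479\right) = \left(\left(144 - 2\right) - 714\right) \left(-1572 - 479\right) = \left(142 - 714\right) \left(-2051\right) = \left(-572\right) \left(-2051\right) = 1173172$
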